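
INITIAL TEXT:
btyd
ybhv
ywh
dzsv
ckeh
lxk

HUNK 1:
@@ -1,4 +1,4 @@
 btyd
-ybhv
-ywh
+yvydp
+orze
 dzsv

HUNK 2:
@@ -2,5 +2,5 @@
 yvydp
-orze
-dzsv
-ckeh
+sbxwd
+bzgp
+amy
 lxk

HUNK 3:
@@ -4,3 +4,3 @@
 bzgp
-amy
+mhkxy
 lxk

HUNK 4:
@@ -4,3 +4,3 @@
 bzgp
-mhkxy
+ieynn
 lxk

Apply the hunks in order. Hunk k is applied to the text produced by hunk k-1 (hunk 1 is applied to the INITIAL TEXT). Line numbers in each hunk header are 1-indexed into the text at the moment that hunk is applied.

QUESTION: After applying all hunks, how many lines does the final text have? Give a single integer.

Answer: 6

Derivation:
Hunk 1: at line 1 remove [ybhv,ywh] add [yvydp,orze] -> 6 lines: btyd yvydp orze dzsv ckeh lxk
Hunk 2: at line 2 remove [orze,dzsv,ckeh] add [sbxwd,bzgp,amy] -> 6 lines: btyd yvydp sbxwd bzgp amy lxk
Hunk 3: at line 4 remove [amy] add [mhkxy] -> 6 lines: btyd yvydp sbxwd bzgp mhkxy lxk
Hunk 4: at line 4 remove [mhkxy] add [ieynn] -> 6 lines: btyd yvydp sbxwd bzgp ieynn lxk
Final line count: 6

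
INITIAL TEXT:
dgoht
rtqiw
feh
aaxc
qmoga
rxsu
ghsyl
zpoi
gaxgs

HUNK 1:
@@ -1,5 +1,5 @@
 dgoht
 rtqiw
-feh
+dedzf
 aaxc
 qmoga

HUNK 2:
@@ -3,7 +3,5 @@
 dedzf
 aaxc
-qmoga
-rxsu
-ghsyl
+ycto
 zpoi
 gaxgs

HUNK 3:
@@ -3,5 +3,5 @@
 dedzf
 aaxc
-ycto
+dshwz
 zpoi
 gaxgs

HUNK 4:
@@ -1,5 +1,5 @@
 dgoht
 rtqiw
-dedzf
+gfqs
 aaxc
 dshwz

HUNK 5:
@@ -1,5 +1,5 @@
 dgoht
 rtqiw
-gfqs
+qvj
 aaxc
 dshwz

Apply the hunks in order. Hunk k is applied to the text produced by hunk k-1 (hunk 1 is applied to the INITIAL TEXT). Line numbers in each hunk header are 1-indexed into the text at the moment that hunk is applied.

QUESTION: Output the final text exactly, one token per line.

Answer: dgoht
rtqiw
qvj
aaxc
dshwz
zpoi
gaxgs

Derivation:
Hunk 1: at line 1 remove [feh] add [dedzf] -> 9 lines: dgoht rtqiw dedzf aaxc qmoga rxsu ghsyl zpoi gaxgs
Hunk 2: at line 3 remove [qmoga,rxsu,ghsyl] add [ycto] -> 7 lines: dgoht rtqiw dedzf aaxc ycto zpoi gaxgs
Hunk 3: at line 3 remove [ycto] add [dshwz] -> 7 lines: dgoht rtqiw dedzf aaxc dshwz zpoi gaxgs
Hunk 4: at line 1 remove [dedzf] add [gfqs] -> 7 lines: dgoht rtqiw gfqs aaxc dshwz zpoi gaxgs
Hunk 5: at line 1 remove [gfqs] add [qvj] -> 7 lines: dgoht rtqiw qvj aaxc dshwz zpoi gaxgs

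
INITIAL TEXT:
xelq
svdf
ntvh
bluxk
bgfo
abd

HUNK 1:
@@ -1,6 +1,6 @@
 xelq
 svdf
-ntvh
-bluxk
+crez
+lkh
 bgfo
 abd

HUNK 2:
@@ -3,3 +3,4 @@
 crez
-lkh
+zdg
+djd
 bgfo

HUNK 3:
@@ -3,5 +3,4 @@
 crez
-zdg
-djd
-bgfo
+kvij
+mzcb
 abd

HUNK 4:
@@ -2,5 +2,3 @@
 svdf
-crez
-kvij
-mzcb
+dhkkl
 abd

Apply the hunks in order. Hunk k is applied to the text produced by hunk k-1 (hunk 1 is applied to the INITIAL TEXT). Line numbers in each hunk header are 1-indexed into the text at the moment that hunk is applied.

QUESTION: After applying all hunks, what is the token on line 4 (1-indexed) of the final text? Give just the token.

Answer: abd

Derivation:
Hunk 1: at line 1 remove [ntvh,bluxk] add [crez,lkh] -> 6 lines: xelq svdf crez lkh bgfo abd
Hunk 2: at line 3 remove [lkh] add [zdg,djd] -> 7 lines: xelq svdf crez zdg djd bgfo abd
Hunk 3: at line 3 remove [zdg,djd,bgfo] add [kvij,mzcb] -> 6 lines: xelq svdf crez kvij mzcb abd
Hunk 4: at line 2 remove [crez,kvij,mzcb] add [dhkkl] -> 4 lines: xelq svdf dhkkl abd
Final line 4: abd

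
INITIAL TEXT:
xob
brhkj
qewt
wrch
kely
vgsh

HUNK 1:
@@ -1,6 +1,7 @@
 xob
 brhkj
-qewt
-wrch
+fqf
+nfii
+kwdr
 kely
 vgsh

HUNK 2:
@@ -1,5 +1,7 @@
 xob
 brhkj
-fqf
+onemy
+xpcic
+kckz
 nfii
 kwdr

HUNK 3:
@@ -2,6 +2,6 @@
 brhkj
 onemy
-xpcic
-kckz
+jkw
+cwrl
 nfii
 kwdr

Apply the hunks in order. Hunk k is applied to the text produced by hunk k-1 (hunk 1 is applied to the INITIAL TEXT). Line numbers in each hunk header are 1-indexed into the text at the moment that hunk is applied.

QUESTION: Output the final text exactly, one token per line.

Answer: xob
brhkj
onemy
jkw
cwrl
nfii
kwdr
kely
vgsh

Derivation:
Hunk 1: at line 1 remove [qewt,wrch] add [fqf,nfii,kwdr] -> 7 lines: xob brhkj fqf nfii kwdr kely vgsh
Hunk 2: at line 1 remove [fqf] add [onemy,xpcic,kckz] -> 9 lines: xob brhkj onemy xpcic kckz nfii kwdr kely vgsh
Hunk 3: at line 2 remove [xpcic,kckz] add [jkw,cwrl] -> 9 lines: xob brhkj onemy jkw cwrl nfii kwdr kely vgsh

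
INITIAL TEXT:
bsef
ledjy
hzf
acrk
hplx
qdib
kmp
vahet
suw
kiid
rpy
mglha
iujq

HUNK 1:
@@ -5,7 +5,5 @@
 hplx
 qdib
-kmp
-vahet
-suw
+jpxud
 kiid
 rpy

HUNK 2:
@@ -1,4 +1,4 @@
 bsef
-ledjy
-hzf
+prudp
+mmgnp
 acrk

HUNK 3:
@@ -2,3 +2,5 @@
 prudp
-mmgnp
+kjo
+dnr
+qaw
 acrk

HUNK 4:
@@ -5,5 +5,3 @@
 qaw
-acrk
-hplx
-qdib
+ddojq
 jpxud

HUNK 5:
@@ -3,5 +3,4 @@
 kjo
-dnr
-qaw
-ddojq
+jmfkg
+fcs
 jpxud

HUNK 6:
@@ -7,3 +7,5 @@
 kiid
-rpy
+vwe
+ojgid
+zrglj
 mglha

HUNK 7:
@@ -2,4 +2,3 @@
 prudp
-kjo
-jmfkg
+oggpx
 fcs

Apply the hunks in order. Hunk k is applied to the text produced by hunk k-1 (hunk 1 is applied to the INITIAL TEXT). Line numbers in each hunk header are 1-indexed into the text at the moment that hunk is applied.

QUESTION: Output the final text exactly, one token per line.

Hunk 1: at line 5 remove [kmp,vahet,suw] add [jpxud] -> 11 lines: bsef ledjy hzf acrk hplx qdib jpxud kiid rpy mglha iujq
Hunk 2: at line 1 remove [ledjy,hzf] add [prudp,mmgnp] -> 11 lines: bsef prudp mmgnp acrk hplx qdib jpxud kiid rpy mglha iujq
Hunk 3: at line 2 remove [mmgnp] add [kjo,dnr,qaw] -> 13 lines: bsef prudp kjo dnr qaw acrk hplx qdib jpxud kiid rpy mglha iujq
Hunk 4: at line 5 remove [acrk,hplx,qdib] add [ddojq] -> 11 lines: bsef prudp kjo dnr qaw ddojq jpxud kiid rpy mglha iujq
Hunk 5: at line 3 remove [dnr,qaw,ddojq] add [jmfkg,fcs] -> 10 lines: bsef prudp kjo jmfkg fcs jpxud kiid rpy mglha iujq
Hunk 6: at line 7 remove [rpy] add [vwe,ojgid,zrglj] -> 12 lines: bsef prudp kjo jmfkg fcs jpxud kiid vwe ojgid zrglj mglha iujq
Hunk 7: at line 2 remove [kjo,jmfkg] add [oggpx] -> 11 lines: bsef prudp oggpx fcs jpxud kiid vwe ojgid zrglj mglha iujq

Answer: bsef
prudp
oggpx
fcs
jpxud
kiid
vwe
ojgid
zrglj
mglha
iujq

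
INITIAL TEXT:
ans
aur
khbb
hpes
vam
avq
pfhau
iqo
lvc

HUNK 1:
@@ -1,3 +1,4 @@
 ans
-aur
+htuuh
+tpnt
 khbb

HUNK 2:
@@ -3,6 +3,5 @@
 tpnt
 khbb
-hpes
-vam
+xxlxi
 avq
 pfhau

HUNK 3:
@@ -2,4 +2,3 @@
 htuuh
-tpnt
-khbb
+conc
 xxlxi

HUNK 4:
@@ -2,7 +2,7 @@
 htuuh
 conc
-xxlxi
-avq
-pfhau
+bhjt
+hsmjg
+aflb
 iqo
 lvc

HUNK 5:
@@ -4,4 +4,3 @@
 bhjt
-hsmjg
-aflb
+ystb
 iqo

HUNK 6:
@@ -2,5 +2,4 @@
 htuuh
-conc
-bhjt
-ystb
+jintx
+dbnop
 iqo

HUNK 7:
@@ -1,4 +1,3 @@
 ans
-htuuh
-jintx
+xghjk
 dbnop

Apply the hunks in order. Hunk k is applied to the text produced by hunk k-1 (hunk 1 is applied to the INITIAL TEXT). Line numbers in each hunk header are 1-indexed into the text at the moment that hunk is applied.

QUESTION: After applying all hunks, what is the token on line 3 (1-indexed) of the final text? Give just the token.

Answer: dbnop

Derivation:
Hunk 1: at line 1 remove [aur] add [htuuh,tpnt] -> 10 lines: ans htuuh tpnt khbb hpes vam avq pfhau iqo lvc
Hunk 2: at line 3 remove [hpes,vam] add [xxlxi] -> 9 lines: ans htuuh tpnt khbb xxlxi avq pfhau iqo lvc
Hunk 3: at line 2 remove [tpnt,khbb] add [conc] -> 8 lines: ans htuuh conc xxlxi avq pfhau iqo lvc
Hunk 4: at line 2 remove [xxlxi,avq,pfhau] add [bhjt,hsmjg,aflb] -> 8 lines: ans htuuh conc bhjt hsmjg aflb iqo lvc
Hunk 5: at line 4 remove [hsmjg,aflb] add [ystb] -> 7 lines: ans htuuh conc bhjt ystb iqo lvc
Hunk 6: at line 2 remove [conc,bhjt,ystb] add [jintx,dbnop] -> 6 lines: ans htuuh jintx dbnop iqo lvc
Hunk 7: at line 1 remove [htuuh,jintx] add [xghjk] -> 5 lines: ans xghjk dbnop iqo lvc
Final line 3: dbnop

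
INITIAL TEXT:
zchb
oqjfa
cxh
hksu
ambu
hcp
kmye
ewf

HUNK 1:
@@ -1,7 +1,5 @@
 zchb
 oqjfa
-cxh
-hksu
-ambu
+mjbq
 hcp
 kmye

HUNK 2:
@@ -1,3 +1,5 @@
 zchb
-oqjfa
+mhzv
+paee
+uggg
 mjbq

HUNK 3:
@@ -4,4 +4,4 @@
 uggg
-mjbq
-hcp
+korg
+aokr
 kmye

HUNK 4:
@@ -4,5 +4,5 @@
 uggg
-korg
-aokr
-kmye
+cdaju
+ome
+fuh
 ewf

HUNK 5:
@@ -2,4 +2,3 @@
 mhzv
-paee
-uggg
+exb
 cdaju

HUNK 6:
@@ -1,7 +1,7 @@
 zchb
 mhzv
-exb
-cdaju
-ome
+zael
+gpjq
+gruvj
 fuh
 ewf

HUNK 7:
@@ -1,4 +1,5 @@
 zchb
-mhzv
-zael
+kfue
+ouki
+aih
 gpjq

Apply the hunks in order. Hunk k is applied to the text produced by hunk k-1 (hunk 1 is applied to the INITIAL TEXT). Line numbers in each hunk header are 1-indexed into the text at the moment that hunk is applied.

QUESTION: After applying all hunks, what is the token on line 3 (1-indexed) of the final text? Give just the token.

Hunk 1: at line 1 remove [cxh,hksu,ambu] add [mjbq] -> 6 lines: zchb oqjfa mjbq hcp kmye ewf
Hunk 2: at line 1 remove [oqjfa] add [mhzv,paee,uggg] -> 8 lines: zchb mhzv paee uggg mjbq hcp kmye ewf
Hunk 3: at line 4 remove [mjbq,hcp] add [korg,aokr] -> 8 lines: zchb mhzv paee uggg korg aokr kmye ewf
Hunk 4: at line 4 remove [korg,aokr,kmye] add [cdaju,ome,fuh] -> 8 lines: zchb mhzv paee uggg cdaju ome fuh ewf
Hunk 5: at line 2 remove [paee,uggg] add [exb] -> 7 lines: zchb mhzv exb cdaju ome fuh ewf
Hunk 6: at line 1 remove [exb,cdaju,ome] add [zael,gpjq,gruvj] -> 7 lines: zchb mhzv zael gpjq gruvj fuh ewf
Hunk 7: at line 1 remove [mhzv,zael] add [kfue,ouki,aih] -> 8 lines: zchb kfue ouki aih gpjq gruvj fuh ewf
Final line 3: ouki

Answer: ouki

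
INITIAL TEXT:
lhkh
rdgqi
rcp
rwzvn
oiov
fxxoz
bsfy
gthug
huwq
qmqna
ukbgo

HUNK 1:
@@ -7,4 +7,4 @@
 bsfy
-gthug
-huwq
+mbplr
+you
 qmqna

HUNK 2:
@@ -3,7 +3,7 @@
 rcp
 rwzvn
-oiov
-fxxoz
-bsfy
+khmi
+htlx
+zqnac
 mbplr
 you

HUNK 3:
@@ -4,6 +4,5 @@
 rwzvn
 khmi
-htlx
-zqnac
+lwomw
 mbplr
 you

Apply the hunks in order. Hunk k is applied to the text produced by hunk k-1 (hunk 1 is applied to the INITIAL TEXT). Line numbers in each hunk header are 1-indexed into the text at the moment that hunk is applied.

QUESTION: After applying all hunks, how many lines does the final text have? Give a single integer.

Answer: 10

Derivation:
Hunk 1: at line 7 remove [gthug,huwq] add [mbplr,you] -> 11 lines: lhkh rdgqi rcp rwzvn oiov fxxoz bsfy mbplr you qmqna ukbgo
Hunk 2: at line 3 remove [oiov,fxxoz,bsfy] add [khmi,htlx,zqnac] -> 11 lines: lhkh rdgqi rcp rwzvn khmi htlx zqnac mbplr you qmqna ukbgo
Hunk 3: at line 4 remove [htlx,zqnac] add [lwomw] -> 10 lines: lhkh rdgqi rcp rwzvn khmi lwomw mbplr you qmqna ukbgo
Final line count: 10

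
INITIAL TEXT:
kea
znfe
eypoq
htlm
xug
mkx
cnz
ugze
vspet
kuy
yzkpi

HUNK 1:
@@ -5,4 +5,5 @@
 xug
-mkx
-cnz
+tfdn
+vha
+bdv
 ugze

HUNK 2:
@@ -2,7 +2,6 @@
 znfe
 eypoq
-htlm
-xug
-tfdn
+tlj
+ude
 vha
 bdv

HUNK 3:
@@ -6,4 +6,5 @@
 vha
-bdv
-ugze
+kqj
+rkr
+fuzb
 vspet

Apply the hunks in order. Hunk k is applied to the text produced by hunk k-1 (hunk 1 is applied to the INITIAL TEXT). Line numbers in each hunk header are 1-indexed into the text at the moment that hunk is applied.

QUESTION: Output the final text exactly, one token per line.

Hunk 1: at line 5 remove [mkx,cnz] add [tfdn,vha,bdv] -> 12 lines: kea znfe eypoq htlm xug tfdn vha bdv ugze vspet kuy yzkpi
Hunk 2: at line 2 remove [htlm,xug,tfdn] add [tlj,ude] -> 11 lines: kea znfe eypoq tlj ude vha bdv ugze vspet kuy yzkpi
Hunk 3: at line 6 remove [bdv,ugze] add [kqj,rkr,fuzb] -> 12 lines: kea znfe eypoq tlj ude vha kqj rkr fuzb vspet kuy yzkpi

Answer: kea
znfe
eypoq
tlj
ude
vha
kqj
rkr
fuzb
vspet
kuy
yzkpi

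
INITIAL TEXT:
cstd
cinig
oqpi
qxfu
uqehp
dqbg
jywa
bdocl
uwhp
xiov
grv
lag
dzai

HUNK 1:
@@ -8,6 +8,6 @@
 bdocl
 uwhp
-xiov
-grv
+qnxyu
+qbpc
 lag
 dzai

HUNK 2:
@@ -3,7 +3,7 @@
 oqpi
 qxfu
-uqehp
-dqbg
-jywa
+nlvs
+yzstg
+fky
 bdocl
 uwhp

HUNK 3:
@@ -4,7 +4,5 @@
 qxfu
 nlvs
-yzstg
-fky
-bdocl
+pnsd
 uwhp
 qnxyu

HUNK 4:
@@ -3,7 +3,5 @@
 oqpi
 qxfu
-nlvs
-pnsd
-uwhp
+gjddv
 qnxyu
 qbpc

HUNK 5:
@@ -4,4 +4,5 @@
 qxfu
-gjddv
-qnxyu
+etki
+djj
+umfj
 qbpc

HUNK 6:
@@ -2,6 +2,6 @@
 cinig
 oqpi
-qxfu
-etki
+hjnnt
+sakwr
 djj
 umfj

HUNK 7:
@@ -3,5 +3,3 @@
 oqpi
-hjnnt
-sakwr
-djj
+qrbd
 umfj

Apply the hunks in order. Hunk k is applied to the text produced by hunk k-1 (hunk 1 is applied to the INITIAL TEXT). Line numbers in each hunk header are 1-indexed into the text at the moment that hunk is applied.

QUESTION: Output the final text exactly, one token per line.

Answer: cstd
cinig
oqpi
qrbd
umfj
qbpc
lag
dzai

Derivation:
Hunk 1: at line 8 remove [xiov,grv] add [qnxyu,qbpc] -> 13 lines: cstd cinig oqpi qxfu uqehp dqbg jywa bdocl uwhp qnxyu qbpc lag dzai
Hunk 2: at line 3 remove [uqehp,dqbg,jywa] add [nlvs,yzstg,fky] -> 13 lines: cstd cinig oqpi qxfu nlvs yzstg fky bdocl uwhp qnxyu qbpc lag dzai
Hunk 3: at line 4 remove [yzstg,fky,bdocl] add [pnsd] -> 11 lines: cstd cinig oqpi qxfu nlvs pnsd uwhp qnxyu qbpc lag dzai
Hunk 4: at line 3 remove [nlvs,pnsd,uwhp] add [gjddv] -> 9 lines: cstd cinig oqpi qxfu gjddv qnxyu qbpc lag dzai
Hunk 5: at line 4 remove [gjddv,qnxyu] add [etki,djj,umfj] -> 10 lines: cstd cinig oqpi qxfu etki djj umfj qbpc lag dzai
Hunk 6: at line 2 remove [qxfu,etki] add [hjnnt,sakwr] -> 10 lines: cstd cinig oqpi hjnnt sakwr djj umfj qbpc lag dzai
Hunk 7: at line 3 remove [hjnnt,sakwr,djj] add [qrbd] -> 8 lines: cstd cinig oqpi qrbd umfj qbpc lag dzai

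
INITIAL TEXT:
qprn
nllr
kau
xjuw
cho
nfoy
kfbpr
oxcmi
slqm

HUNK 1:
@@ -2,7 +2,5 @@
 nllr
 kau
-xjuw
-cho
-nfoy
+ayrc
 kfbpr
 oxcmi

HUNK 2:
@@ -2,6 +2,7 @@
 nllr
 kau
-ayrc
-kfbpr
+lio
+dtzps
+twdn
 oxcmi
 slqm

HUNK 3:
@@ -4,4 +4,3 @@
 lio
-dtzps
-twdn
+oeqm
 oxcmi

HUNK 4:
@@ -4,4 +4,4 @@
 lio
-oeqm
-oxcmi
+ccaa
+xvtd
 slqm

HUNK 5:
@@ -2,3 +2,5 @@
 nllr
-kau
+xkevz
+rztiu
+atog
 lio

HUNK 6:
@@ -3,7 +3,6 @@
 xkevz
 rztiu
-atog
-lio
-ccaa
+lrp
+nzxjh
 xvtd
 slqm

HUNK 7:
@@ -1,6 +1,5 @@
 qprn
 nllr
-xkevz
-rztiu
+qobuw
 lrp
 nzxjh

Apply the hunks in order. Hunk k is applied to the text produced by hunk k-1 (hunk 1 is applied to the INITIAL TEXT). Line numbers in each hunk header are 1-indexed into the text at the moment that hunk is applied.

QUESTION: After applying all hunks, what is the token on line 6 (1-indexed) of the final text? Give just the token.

Answer: xvtd

Derivation:
Hunk 1: at line 2 remove [xjuw,cho,nfoy] add [ayrc] -> 7 lines: qprn nllr kau ayrc kfbpr oxcmi slqm
Hunk 2: at line 2 remove [ayrc,kfbpr] add [lio,dtzps,twdn] -> 8 lines: qprn nllr kau lio dtzps twdn oxcmi slqm
Hunk 3: at line 4 remove [dtzps,twdn] add [oeqm] -> 7 lines: qprn nllr kau lio oeqm oxcmi slqm
Hunk 4: at line 4 remove [oeqm,oxcmi] add [ccaa,xvtd] -> 7 lines: qprn nllr kau lio ccaa xvtd slqm
Hunk 5: at line 2 remove [kau] add [xkevz,rztiu,atog] -> 9 lines: qprn nllr xkevz rztiu atog lio ccaa xvtd slqm
Hunk 6: at line 3 remove [atog,lio,ccaa] add [lrp,nzxjh] -> 8 lines: qprn nllr xkevz rztiu lrp nzxjh xvtd slqm
Hunk 7: at line 1 remove [xkevz,rztiu] add [qobuw] -> 7 lines: qprn nllr qobuw lrp nzxjh xvtd slqm
Final line 6: xvtd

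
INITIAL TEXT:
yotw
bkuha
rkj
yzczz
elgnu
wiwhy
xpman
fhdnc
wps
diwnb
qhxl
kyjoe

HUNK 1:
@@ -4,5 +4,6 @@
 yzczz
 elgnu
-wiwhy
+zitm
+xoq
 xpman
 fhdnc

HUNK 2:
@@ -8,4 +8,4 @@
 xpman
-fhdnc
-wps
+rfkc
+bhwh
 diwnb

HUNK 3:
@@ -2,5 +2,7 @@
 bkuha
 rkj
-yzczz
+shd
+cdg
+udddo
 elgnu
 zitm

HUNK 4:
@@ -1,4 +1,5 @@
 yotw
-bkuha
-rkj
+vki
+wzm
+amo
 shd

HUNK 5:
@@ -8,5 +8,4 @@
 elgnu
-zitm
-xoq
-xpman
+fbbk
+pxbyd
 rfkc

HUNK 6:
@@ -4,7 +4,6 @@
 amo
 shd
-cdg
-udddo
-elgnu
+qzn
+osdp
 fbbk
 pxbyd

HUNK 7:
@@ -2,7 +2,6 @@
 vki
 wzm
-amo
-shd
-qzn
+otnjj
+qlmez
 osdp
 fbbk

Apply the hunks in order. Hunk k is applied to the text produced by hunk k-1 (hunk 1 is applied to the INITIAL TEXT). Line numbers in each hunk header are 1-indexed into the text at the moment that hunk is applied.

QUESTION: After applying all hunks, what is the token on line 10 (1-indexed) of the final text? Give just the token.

Answer: bhwh

Derivation:
Hunk 1: at line 4 remove [wiwhy] add [zitm,xoq] -> 13 lines: yotw bkuha rkj yzczz elgnu zitm xoq xpman fhdnc wps diwnb qhxl kyjoe
Hunk 2: at line 8 remove [fhdnc,wps] add [rfkc,bhwh] -> 13 lines: yotw bkuha rkj yzczz elgnu zitm xoq xpman rfkc bhwh diwnb qhxl kyjoe
Hunk 3: at line 2 remove [yzczz] add [shd,cdg,udddo] -> 15 lines: yotw bkuha rkj shd cdg udddo elgnu zitm xoq xpman rfkc bhwh diwnb qhxl kyjoe
Hunk 4: at line 1 remove [bkuha,rkj] add [vki,wzm,amo] -> 16 lines: yotw vki wzm amo shd cdg udddo elgnu zitm xoq xpman rfkc bhwh diwnb qhxl kyjoe
Hunk 5: at line 8 remove [zitm,xoq,xpman] add [fbbk,pxbyd] -> 15 lines: yotw vki wzm amo shd cdg udddo elgnu fbbk pxbyd rfkc bhwh diwnb qhxl kyjoe
Hunk 6: at line 4 remove [cdg,udddo,elgnu] add [qzn,osdp] -> 14 lines: yotw vki wzm amo shd qzn osdp fbbk pxbyd rfkc bhwh diwnb qhxl kyjoe
Hunk 7: at line 2 remove [amo,shd,qzn] add [otnjj,qlmez] -> 13 lines: yotw vki wzm otnjj qlmez osdp fbbk pxbyd rfkc bhwh diwnb qhxl kyjoe
Final line 10: bhwh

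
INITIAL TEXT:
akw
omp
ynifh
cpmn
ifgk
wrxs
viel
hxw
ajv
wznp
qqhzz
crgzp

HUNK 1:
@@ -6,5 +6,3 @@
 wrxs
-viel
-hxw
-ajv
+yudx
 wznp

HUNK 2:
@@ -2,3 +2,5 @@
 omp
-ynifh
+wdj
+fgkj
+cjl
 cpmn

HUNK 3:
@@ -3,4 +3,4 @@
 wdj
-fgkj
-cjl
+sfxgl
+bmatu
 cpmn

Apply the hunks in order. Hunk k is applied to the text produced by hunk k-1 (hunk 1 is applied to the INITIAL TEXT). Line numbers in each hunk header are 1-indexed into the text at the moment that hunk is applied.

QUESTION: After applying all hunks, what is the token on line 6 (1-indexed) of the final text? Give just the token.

Answer: cpmn

Derivation:
Hunk 1: at line 6 remove [viel,hxw,ajv] add [yudx] -> 10 lines: akw omp ynifh cpmn ifgk wrxs yudx wznp qqhzz crgzp
Hunk 2: at line 2 remove [ynifh] add [wdj,fgkj,cjl] -> 12 lines: akw omp wdj fgkj cjl cpmn ifgk wrxs yudx wznp qqhzz crgzp
Hunk 3: at line 3 remove [fgkj,cjl] add [sfxgl,bmatu] -> 12 lines: akw omp wdj sfxgl bmatu cpmn ifgk wrxs yudx wznp qqhzz crgzp
Final line 6: cpmn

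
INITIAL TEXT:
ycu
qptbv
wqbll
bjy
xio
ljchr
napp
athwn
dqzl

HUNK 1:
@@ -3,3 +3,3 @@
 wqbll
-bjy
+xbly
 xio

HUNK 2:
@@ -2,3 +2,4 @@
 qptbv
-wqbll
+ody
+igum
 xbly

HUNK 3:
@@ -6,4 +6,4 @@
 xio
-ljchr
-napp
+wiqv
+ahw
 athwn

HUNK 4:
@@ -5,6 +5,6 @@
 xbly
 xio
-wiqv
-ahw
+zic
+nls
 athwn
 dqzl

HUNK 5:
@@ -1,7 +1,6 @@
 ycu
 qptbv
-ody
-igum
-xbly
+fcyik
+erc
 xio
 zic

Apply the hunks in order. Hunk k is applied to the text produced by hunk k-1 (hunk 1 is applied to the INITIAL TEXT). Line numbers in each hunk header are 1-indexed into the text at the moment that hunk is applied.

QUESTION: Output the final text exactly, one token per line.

Hunk 1: at line 3 remove [bjy] add [xbly] -> 9 lines: ycu qptbv wqbll xbly xio ljchr napp athwn dqzl
Hunk 2: at line 2 remove [wqbll] add [ody,igum] -> 10 lines: ycu qptbv ody igum xbly xio ljchr napp athwn dqzl
Hunk 3: at line 6 remove [ljchr,napp] add [wiqv,ahw] -> 10 lines: ycu qptbv ody igum xbly xio wiqv ahw athwn dqzl
Hunk 4: at line 5 remove [wiqv,ahw] add [zic,nls] -> 10 lines: ycu qptbv ody igum xbly xio zic nls athwn dqzl
Hunk 5: at line 1 remove [ody,igum,xbly] add [fcyik,erc] -> 9 lines: ycu qptbv fcyik erc xio zic nls athwn dqzl

Answer: ycu
qptbv
fcyik
erc
xio
zic
nls
athwn
dqzl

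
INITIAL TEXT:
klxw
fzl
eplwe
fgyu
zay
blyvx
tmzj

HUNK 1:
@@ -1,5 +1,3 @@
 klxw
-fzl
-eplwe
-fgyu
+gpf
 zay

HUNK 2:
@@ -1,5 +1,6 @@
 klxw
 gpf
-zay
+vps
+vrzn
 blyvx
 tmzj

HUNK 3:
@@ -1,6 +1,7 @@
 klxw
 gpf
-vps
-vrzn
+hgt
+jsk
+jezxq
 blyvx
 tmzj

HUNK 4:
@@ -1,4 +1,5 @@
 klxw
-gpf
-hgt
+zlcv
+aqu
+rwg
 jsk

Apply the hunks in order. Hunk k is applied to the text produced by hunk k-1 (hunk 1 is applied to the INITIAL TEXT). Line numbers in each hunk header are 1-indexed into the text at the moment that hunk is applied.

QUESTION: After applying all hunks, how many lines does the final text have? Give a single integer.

Hunk 1: at line 1 remove [fzl,eplwe,fgyu] add [gpf] -> 5 lines: klxw gpf zay blyvx tmzj
Hunk 2: at line 1 remove [zay] add [vps,vrzn] -> 6 lines: klxw gpf vps vrzn blyvx tmzj
Hunk 3: at line 1 remove [vps,vrzn] add [hgt,jsk,jezxq] -> 7 lines: klxw gpf hgt jsk jezxq blyvx tmzj
Hunk 4: at line 1 remove [gpf,hgt] add [zlcv,aqu,rwg] -> 8 lines: klxw zlcv aqu rwg jsk jezxq blyvx tmzj
Final line count: 8

Answer: 8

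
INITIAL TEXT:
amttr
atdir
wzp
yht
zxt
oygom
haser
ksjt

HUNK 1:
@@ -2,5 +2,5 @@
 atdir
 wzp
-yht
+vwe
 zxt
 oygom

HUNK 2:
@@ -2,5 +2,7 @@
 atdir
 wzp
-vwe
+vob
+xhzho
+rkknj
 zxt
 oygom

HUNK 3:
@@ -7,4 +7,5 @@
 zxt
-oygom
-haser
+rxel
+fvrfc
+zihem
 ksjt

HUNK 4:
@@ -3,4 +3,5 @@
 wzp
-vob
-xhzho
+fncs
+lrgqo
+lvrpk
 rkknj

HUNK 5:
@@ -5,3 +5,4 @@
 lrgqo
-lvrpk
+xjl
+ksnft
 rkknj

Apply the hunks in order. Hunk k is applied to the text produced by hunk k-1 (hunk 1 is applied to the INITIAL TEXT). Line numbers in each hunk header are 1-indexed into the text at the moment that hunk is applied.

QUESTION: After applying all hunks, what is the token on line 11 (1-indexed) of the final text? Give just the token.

Answer: fvrfc

Derivation:
Hunk 1: at line 2 remove [yht] add [vwe] -> 8 lines: amttr atdir wzp vwe zxt oygom haser ksjt
Hunk 2: at line 2 remove [vwe] add [vob,xhzho,rkknj] -> 10 lines: amttr atdir wzp vob xhzho rkknj zxt oygom haser ksjt
Hunk 3: at line 7 remove [oygom,haser] add [rxel,fvrfc,zihem] -> 11 lines: amttr atdir wzp vob xhzho rkknj zxt rxel fvrfc zihem ksjt
Hunk 4: at line 3 remove [vob,xhzho] add [fncs,lrgqo,lvrpk] -> 12 lines: amttr atdir wzp fncs lrgqo lvrpk rkknj zxt rxel fvrfc zihem ksjt
Hunk 5: at line 5 remove [lvrpk] add [xjl,ksnft] -> 13 lines: amttr atdir wzp fncs lrgqo xjl ksnft rkknj zxt rxel fvrfc zihem ksjt
Final line 11: fvrfc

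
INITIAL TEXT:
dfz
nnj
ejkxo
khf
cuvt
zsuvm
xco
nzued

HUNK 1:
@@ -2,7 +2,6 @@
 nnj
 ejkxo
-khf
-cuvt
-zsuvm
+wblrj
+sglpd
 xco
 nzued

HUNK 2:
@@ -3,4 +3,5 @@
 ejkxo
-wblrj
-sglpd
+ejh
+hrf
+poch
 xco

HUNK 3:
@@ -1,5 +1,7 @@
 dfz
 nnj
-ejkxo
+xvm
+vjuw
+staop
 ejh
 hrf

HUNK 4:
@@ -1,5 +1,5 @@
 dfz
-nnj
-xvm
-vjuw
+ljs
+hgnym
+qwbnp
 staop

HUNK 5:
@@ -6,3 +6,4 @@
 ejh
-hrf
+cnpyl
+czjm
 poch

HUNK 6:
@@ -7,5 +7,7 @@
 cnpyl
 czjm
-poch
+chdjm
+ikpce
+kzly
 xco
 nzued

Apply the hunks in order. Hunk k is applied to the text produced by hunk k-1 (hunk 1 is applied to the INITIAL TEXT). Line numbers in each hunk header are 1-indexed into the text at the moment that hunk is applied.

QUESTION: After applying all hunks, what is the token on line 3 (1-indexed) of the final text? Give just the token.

Answer: hgnym

Derivation:
Hunk 1: at line 2 remove [khf,cuvt,zsuvm] add [wblrj,sglpd] -> 7 lines: dfz nnj ejkxo wblrj sglpd xco nzued
Hunk 2: at line 3 remove [wblrj,sglpd] add [ejh,hrf,poch] -> 8 lines: dfz nnj ejkxo ejh hrf poch xco nzued
Hunk 3: at line 1 remove [ejkxo] add [xvm,vjuw,staop] -> 10 lines: dfz nnj xvm vjuw staop ejh hrf poch xco nzued
Hunk 4: at line 1 remove [nnj,xvm,vjuw] add [ljs,hgnym,qwbnp] -> 10 lines: dfz ljs hgnym qwbnp staop ejh hrf poch xco nzued
Hunk 5: at line 6 remove [hrf] add [cnpyl,czjm] -> 11 lines: dfz ljs hgnym qwbnp staop ejh cnpyl czjm poch xco nzued
Hunk 6: at line 7 remove [poch] add [chdjm,ikpce,kzly] -> 13 lines: dfz ljs hgnym qwbnp staop ejh cnpyl czjm chdjm ikpce kzly xco nzued
Final line 3: hgnym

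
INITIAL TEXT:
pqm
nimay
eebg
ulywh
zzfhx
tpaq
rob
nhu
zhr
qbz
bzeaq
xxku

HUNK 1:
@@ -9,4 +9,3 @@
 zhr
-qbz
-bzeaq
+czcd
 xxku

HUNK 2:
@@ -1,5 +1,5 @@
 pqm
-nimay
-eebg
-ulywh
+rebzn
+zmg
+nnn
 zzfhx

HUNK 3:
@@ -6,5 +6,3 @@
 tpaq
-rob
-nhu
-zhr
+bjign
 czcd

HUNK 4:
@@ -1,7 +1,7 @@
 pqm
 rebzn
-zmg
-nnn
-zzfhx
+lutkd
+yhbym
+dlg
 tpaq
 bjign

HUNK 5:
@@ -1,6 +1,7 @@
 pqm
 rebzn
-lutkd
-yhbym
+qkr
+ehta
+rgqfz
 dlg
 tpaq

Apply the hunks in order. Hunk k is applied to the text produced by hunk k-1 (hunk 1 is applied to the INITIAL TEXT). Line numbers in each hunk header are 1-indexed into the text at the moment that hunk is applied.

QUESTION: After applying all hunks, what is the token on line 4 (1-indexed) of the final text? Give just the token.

Answer: ehta

Derivation:
Hunk 1: at line 9 remove [qbz,bzeaq] add [czcd] -> 11 lines: pqm nimay eebg ulywh zzfhx tpaq rob nhu zhr czcd xxku
Hunk 2: at line 1 remove [nimay,eebg,ulywh] add [rebzn,zmg,nnn] -> 11 lines: pqm rebzn zmg nnn zzfhx tpaq rob nhu zhr czcd xxku
Hunk 3: at line 6 remove [rob,nhu,zhr] add [bjign] -> 9 lines: pqm rebzn zmg nnn zzfhx tpaq bjign czcd xxku
Hunk 4: at line 1 remove [zmg,nnn,zzfhx] add [lutkd,yhbym,dlg] -> 9 lines: pqm rebzn lutkd yhbym dlg tpaq bjign czcd xxku
Hunk 5: at line 1 remove [lutkd,yhbym] add [qkr,ehta,rgqfz] -> 10 lines: pqm rebzn qkr ehta rgqfz dlg tpaq bjign czcd xxku
Final line 4: ehta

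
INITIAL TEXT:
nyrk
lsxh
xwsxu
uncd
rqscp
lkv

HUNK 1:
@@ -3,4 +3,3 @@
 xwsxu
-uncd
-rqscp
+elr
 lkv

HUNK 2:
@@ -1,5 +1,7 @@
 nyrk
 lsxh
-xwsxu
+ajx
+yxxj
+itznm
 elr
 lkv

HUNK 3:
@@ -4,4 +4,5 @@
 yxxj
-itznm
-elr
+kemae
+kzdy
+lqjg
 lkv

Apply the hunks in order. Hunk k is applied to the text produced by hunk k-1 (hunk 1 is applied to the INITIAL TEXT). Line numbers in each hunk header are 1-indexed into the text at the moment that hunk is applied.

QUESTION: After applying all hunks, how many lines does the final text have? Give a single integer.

Answer: 8

Derivation:
Hunk 1: at line 3 remove [uncd,rqscp] add [elr] -> 5 lines: nyrk lsxh xwsxu elr lkv
Hunk 2: at line 1 remove [xwsxu] add [ajx,yxxj,itznm] -> 7 lines: nyrk lsxh ajx yxxj itznm elr lkv
Hunk 3: at line 4 remove [itznm,elr] add [kemae,kzdy,lqjg] -> 8 lines: nyrk lsxh ajx yxxj kemae kzdy lqjg lkv
Final line count: 8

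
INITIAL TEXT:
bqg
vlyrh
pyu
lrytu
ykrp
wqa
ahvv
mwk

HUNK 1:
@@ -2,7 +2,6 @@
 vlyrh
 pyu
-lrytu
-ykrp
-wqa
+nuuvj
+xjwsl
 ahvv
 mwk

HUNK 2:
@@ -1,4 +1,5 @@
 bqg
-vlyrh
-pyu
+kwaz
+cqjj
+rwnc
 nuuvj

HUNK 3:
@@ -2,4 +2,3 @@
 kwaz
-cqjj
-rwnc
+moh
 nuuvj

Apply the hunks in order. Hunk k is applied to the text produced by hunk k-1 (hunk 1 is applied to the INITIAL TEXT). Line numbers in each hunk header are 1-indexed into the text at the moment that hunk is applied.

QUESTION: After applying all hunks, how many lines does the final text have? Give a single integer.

Hunk 1: at line 2 remove [lrytu,ykrp,wqa] add [nuuvj,xjwsl] -> 7 lines: bqg vlyrh pyu nuuvj xjwsl ahvv mwk
Hunk 2: at line 1 remove [vlyrh,pyu] add [kwaz,cqjj,rwnc] -> 8 lines: bqg kwaz cqjj rwnc nuuvj xjwsl ahvv mwk
Hunk 3: at line 2 remove [cqjj,rwnc] add [moh] -> 7 lines: bqg kwaz moh nuuvj xjwsl ahvv mwk
Final line count: 7

Answer: 7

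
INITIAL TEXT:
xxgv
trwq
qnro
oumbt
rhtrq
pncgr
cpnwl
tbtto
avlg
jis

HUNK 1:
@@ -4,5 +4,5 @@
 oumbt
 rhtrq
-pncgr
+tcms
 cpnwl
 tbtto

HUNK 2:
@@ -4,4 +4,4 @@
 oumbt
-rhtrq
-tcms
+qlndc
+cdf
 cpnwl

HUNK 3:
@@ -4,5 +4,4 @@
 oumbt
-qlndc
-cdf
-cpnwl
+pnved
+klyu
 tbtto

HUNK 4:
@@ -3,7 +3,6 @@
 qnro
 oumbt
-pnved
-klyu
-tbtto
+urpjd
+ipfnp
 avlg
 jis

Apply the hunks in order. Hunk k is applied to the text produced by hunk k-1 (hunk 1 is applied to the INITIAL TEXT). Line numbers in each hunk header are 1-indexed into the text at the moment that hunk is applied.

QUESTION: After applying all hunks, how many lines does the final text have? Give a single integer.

Answer: 8

Derivation:
Hunk 1: at line 4 remove [pncgr] add [tcms] -> 10 lines: xxgv trwq qnro oumbt rhtrq tcms cpnwl tbtto avlg jis
Hunk 2: at line 4 remove [rhtrq,tcms] add [qlndc,cdf] -> 10 lines: xxgv trwq qnro oumbt qlndc cdf cpnwl tbtto avlg jis
Hunk 3: at line 4 remove [qlndc,cdf,cpnwl] add [pnved,klyu] -> 9 lines: xxgv trwq qnro oumbt pnved klyu tbtto avlg jis
Hunk 4: at line 3 remove [pnved,klyu,tbtto] add [urpjd,ipfnp] -> 8 lines: xxgv trwq qnro oumbt urpjd ipfnp avlg jis
Final line count: 8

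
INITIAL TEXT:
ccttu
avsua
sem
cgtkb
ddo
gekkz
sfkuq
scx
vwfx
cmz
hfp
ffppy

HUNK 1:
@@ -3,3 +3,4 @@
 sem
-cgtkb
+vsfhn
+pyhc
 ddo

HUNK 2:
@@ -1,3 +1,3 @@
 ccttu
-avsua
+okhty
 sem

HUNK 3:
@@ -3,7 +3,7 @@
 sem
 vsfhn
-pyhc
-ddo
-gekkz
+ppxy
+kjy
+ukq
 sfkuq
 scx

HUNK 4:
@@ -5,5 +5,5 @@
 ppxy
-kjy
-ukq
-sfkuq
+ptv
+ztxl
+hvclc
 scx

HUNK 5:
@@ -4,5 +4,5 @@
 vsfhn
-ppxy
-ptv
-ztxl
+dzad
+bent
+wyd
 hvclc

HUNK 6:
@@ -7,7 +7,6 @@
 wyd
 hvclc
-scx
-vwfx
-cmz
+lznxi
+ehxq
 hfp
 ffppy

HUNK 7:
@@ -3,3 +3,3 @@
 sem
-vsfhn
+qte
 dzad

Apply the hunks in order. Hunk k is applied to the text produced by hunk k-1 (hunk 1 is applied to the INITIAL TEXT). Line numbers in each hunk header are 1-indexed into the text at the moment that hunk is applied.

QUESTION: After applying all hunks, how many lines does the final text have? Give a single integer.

Hunk 1: at line 3 remove [cgtkb] add [vsfhn,pyhc] -> 13 lines: ccttu avsua sem vsfhn pyhc ddo gekkz sfkuq scx vwfx cmz hfp ffppy
Hunk 2: at line 1 remove [avsua] add [okhty] -> 13 lines: ccttu okhty sem vsfhn pyhc ddo gekkz sfkuq scx vwfx cmz hfp ffppy
Hunk 3: at line 3 remove [pyhc,ddo,gekkz] add [ppxy,kjy,ukq] -> 13 lines: ccttu okhty sem vsfhn ppxy kjy ukq sfkuq scx vwfx cmz hfp ffppy
Hunk 4: at line 5 remove [kjy,ukq,sfkuq] add [ptv,ztxl,hvclc] -> 13 lines: ccttu okhty sem vsfhn ppxy ptv ztxl hvclc scx vwfx cmz hfp ffppy
Hunk 5: at line 4 remove [ppxy,ptv,ztxl] add [dzad,bent,wyd] -> 13 lines: ccttu okhty sem vsfhn dzad bent wyd hvclc scx vwfx cmz hfp ffppy
Hunk 6: at line 7 remove [scx,vwfx,cmz] add [lznxi,ehxq] -> 12 lines: ccttu okhty sem vsfhn dzad bent wyd hvclc lznxi ehxq hfp ffppy
Hunk 7: at line 3 remove [vsfhn] add [qte] -> 12 lines: ccttu okhty sem qte dzad bent wyd hvclc lznxi ehxq hfp ffppy
Final line count: 12

Answer: 12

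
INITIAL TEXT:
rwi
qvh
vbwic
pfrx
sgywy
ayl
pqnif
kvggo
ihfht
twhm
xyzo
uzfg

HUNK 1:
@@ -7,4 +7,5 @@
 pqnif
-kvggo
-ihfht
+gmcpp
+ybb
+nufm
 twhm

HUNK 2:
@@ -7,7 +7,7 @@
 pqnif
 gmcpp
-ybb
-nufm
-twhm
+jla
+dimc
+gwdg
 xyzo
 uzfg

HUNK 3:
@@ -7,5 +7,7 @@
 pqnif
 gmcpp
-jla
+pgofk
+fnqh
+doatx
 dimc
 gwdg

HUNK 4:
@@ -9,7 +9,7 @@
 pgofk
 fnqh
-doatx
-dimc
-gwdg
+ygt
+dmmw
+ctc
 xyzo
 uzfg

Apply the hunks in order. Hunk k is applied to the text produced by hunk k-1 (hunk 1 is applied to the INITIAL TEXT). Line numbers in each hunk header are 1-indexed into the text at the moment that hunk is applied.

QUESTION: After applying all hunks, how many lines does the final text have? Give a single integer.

Hunk 1: at line 7 remove [kvggo,ihfht] add [gmcpp,ybb,nufm] -> 13 lines: rwi qvh vbwic pfrx sgywy ayl pqnif gmcpp ybb nufm twhm xyzo uzfg
Hunk 2: at line 7 remove [ybb,nufm,twhm] add [jla,dimc,gwdg] -> 13 lines: rwi qvh vbwic pfrx sgywy ayl pqnif gmcpp jla dimc gwdg xyzo uzfg
Hunk 3: at line 7 remove [jla] add [pgofk,fnqh,doatx] -> 15 lines: rwi qvh vbwic pfrx sgywy ayl pqnif gmcpp pgofk fnqh doatx dimc gwdg xyzo uzfg
Hunk 4: at line 9 remove [doatx,dimc,gwdg] add [ygt,dmmw,ctc] -> 15 lines: rwi qvh vbwic pfrx sgywy ayl pqnif gmcpp pgofk fnqh ygt dmmw ctc xyzo uzfg
Final line count: 15

Answer: 15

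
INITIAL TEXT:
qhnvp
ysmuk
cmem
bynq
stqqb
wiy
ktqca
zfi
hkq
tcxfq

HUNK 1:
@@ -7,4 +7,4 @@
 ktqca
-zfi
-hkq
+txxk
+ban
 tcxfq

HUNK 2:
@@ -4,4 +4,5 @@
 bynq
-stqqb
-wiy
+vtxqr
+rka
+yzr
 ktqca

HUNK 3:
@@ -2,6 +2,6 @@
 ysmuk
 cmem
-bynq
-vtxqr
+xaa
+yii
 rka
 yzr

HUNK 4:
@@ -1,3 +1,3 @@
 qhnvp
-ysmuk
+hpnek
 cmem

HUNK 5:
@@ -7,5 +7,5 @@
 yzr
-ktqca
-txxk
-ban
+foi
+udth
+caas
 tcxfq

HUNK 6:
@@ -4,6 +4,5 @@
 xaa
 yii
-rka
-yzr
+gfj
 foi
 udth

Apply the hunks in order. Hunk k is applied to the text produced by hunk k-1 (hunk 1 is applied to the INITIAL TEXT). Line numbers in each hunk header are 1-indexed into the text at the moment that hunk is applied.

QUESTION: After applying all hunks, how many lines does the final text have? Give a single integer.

Hunk 1: at line 7 remove [zfi,hkq] add [txxk,ban] -> 10 lines: qhnvp ysmuk cmem bynq stqqb wiy ktqca txxk ban tcxfq
Hunk 2: at line 4 remove [stqqb,wiy] add [vtxqr,rka,yzr] -> 11 lines: qhnvp ysmuk cmem bynq vtxqr rka yzr ktqca txxk ban tcxfq
Hunk 3: at line 2 remove [bynq,vtxqr] add [xaa,yii] -> 11 lines: qhnvp ysmuk cmem xaa yii rka yzr ktqca txxk ban tcxfq
Hunk 4: at line 1 remove [ysmuk] add [hpnek] -> 11 lines: qhnvp hpnek cmem xaa yii rka yzr ktqca txxk ban tcxfq
Hunk 5: at line 7 remove [ktqca,txxk,ban] add [foi,udth,caas] -> 11 lines: qhnvp hpnek cmem xaa yii rka yzr foi udth caas tcxfq
Hunk 6: at line 4 remove [rka,yzr] add [gfj] -> 10 lines: qhnvp hpnek cmem xaa yii gfj foi udth caas tcxfq
Final line count: 10

Answer: 10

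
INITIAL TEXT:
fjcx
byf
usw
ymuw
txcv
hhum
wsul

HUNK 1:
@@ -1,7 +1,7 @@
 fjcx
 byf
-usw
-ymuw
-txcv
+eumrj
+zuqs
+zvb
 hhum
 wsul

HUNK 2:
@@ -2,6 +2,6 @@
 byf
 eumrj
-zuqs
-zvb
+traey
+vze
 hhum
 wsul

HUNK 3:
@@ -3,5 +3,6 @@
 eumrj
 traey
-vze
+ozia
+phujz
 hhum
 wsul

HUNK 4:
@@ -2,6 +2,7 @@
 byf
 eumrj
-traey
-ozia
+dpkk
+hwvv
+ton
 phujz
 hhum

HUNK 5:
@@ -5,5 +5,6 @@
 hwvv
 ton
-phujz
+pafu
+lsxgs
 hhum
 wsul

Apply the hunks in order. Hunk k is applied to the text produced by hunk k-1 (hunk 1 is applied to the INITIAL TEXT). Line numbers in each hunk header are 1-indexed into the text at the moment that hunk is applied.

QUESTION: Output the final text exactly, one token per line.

Answer: fjcx
byf
eumrj
dpkk
hwvv
ton
pafu
lsxgs
hhum
wsul

Derivation:
Hunk 1: at line 1 remove [usw,ymuw,txcv] add [eumrj,zuqs,zvb] -> 7 lines: fjcx byf eumrj zuqs zvb hhum wsul
Hunk 2: at line 2 remove [zuqs,zvb] add [traey,vze] -> 7 lines: fjcx byf eumrj traey vze hhum wsul
Hunk 3: at line 3 remove [vze] add [ozia,phujz] -> 8 lines: fjcx byf eumrj traey ozia phujz hhum wsul
Hunk 4: at line 2 remove [traey,ozia] add [dpkk,hwvv,ton] -> 9 lines: fjcx byf eumrj dpkk hwvv ton phujz hhum wsul
Hunk 5: at line 5 remove [phujz] add [pafu,lsxgs] -> 10 lines: fjcx byf eumrj dpkk hwvv ton pafu lsxgs hhum wsul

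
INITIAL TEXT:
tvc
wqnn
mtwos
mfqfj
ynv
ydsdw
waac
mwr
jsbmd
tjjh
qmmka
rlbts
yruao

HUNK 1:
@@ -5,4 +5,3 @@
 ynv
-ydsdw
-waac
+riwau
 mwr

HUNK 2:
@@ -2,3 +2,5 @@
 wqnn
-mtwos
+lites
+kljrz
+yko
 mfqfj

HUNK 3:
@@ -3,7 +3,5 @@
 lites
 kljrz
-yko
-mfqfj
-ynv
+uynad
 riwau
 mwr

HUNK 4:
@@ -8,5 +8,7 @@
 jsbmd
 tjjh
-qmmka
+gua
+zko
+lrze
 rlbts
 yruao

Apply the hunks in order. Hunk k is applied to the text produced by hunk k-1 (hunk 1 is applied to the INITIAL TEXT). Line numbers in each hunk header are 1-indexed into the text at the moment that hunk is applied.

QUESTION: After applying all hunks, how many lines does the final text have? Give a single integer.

Hunk 1: at line 5 remove [ydsdw,waac] add [riwau] -> 12 lines: tvc wqnn mtwos mfqfj ynv riwau mwr jsbmd tjjh qmmka rlbts yruao
Hunk 2: at line 2 remove [mtwos] add [lites,kljrz,yko] -> 14 lines: tvc wqnn lites kljrz yko mfqfj ynv riwau mwr jsbmd tjjh qmmka rlbts yruao
Hunk 3: at line 3 remove [yko,mfqfj,ynv] add [uynad] -> 12 lines: tvc wqnn lites kljrz uynad riwau mwr jsbmd tjjh qmmka rlbts yruao
Hunk 4: at line 8 remove [qmmka] add [gua,zko,lrze] -> 14 lines: tvc wqnn lites kljrz uynad riwau mwr jsbmd tjjh gua zko lrze rlbts yruao
Final line count: 14

Answer: 14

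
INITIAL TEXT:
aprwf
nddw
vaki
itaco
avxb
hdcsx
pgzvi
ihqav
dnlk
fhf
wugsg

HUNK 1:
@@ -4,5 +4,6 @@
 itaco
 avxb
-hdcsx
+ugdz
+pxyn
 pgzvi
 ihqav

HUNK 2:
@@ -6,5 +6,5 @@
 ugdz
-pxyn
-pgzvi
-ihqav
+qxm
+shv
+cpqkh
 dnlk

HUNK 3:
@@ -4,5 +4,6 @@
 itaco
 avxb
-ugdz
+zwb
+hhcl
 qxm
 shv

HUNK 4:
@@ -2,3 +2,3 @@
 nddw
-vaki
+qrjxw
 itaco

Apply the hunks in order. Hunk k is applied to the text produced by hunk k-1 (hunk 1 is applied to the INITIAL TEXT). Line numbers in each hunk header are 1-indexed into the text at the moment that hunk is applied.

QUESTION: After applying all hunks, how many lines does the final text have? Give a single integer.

Answer: 13

Derivation:
Hunk 1: at line 4 remove [hdcsx] add [ugdz,pxyn] -> 12 lines: aprwf nddw vaki itaco avxb ugdz pxyn pgzvi ihqav dnlk fhf wugsg
Hunk 2: at line 6 remove [pxyn,pgzvi,ihqav] add [qxm,shv,cpqkh] -> 12 lines: aprwf nddw vaki itaco avxb ugdz qxm shv cpqkh dnlk fhf wugsg
Hunk 3: at line 4 remove [ugdz] add [zwb,hhcl] -> 13 lines: aprwf nddw vaki itaco avxb zwb hhcl qxm shv cpqkh dnlk fhf wugsg
Hunk 4: at line 2 remove [vaki] add [qrjxw] -> 13 lines: aprwf nddw qrjxw itaco avxb zwb hhcl qxm shv cpqkh dnlk fhf wugsg
Final line count: 13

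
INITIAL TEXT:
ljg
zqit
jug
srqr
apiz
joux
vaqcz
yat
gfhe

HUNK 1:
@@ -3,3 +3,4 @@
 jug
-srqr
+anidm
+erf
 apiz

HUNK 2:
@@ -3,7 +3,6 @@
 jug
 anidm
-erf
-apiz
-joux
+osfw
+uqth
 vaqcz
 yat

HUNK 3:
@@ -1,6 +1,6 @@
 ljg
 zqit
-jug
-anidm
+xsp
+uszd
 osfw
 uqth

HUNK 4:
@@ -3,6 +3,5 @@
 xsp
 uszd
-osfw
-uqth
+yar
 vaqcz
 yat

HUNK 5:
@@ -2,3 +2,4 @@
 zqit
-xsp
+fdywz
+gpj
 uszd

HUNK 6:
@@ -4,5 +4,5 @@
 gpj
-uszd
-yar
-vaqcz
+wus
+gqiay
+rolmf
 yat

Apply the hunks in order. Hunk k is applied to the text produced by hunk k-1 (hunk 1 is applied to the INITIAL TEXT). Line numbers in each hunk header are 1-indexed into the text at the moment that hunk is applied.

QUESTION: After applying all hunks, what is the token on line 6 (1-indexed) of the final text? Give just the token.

Hunk 1: at line 3 remove [srqr] add [anidm,erf] -> 10 lines: ljg zqit jug anidm erf apiz joux vaqcz yat gfhe
Hunk 2: at line 3 remove [erf,apiz,joux] add [osfw,uqth] -> 9 lines: ljg zqit jug anidm osfw uqth vaqcz yat gfhe
Hunk 3: at line 1 remove [jug,anidm] add [xsp,uszd] -> 9 lines: ljg zqit xsp uszd osfw uqth vaqcz yat gfhe
Hunk 4: at line 3 remove [osfw,uqth] add [yar] -> 8 lines: ljg zqit xsp uszd yar vaqcz yat gfhe
Hunk 5: at line 2 remove [xsp] add [fdywz,gpj] -> 9 lines: ljg zqit fdywz gpj uszd yar vaqcz yat gfhe
Hunk 6: at line 4 remove [uszd,yar,vaqcz] add [wus,gqiay,rolmf] -> 9 lines: ljg zqit fdywz gpj wus gqiay rolmf yat gfhe
Final line 6: gqiay

Answer: gqiay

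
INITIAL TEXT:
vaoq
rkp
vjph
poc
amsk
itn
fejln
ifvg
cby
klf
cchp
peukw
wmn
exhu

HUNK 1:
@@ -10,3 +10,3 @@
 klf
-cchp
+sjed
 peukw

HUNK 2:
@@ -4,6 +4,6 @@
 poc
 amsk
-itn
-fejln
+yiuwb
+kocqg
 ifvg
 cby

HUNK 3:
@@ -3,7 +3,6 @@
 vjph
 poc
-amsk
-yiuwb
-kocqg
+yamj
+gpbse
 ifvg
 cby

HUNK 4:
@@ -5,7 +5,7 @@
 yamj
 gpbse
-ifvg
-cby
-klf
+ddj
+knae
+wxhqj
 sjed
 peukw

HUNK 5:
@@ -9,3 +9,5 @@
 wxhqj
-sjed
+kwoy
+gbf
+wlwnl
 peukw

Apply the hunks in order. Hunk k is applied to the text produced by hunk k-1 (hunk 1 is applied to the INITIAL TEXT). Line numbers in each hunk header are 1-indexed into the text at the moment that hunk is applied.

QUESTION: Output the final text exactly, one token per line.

Answer: vaoq
rkp
vjph
poc
yamj
gpbse
ddj
knae
wxhqj
kwoy
gbf
wlwnl
peukw
wmn
exhu

Derivation:
Hunk 1: at line 10 remove [cchp] add [sjed] -> 14 lines: vaoq rkp vjph poc amsk itn fejln ifvg cby klf sjed peukw wmn exhu
Hunk 2: at line 4 remove [itn,fejln] add [yiuwb,kocqg] -> 14 lines: vaoq rkp vjph poc amsk yiuwb kocqg ifvg cby klf sjed peukw wmn exhu
Hunk 3: at line 3 remove [amsk,yiuwb,kocqg] add [yamj,gpbse] -> 13 lines: vaoq rkp vjph poc yamj gpbse ifvg cby klf sjed peukw wmn exhu
Hunk 4: at line 5 remove [ifvg,cby,klf] add [ddj,knae,wxhqj] -> 13 lines: vaoq rkp vjph poc yamj gpbse ddj knae wxhqj sjed peukw wmn exhu
Hunk 5: at line 9 remove [sjed] add [kwoy,gbf,wlwnl] -> 15 lines: vaoq rkp vjph poc yamj gpbse ddj knae wxhqj kwoy gbf wlwnl peukw wmn exhu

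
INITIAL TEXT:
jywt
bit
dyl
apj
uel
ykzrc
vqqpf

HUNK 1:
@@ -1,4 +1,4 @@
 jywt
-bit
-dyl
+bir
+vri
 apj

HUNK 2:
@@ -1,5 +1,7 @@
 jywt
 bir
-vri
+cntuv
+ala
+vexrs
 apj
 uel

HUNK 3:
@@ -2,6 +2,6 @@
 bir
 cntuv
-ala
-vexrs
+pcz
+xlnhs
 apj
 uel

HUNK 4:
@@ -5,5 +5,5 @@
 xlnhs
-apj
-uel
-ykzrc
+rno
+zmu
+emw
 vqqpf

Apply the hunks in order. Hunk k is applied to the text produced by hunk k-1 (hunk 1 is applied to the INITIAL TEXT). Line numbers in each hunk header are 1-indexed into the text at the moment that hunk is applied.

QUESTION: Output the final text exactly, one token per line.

Answer: jywt
bir
cntuv
pcz
xlnhs
rno
zmu
emw
vqqpf

Derivation:
Hunk 1: at line 1 remove [bit,dyl] add [bir,vri] -> 7 lines: jywt bir vri apj uel ykzrc vqqpf
Hunk 2: at line 1 remove [vri] add [cntuv,ala,vexrs] -> 9 lines: jywt bir cntuv ala vexrs apj uel ykzrc vqqpf
Hunk 3: at line 2 remove [ala,vexrs] add [pcz,xlnhs] -> 9 lines: jywt bir cntuv pcz xlnhs apj uel ykzrc vqqpf
Hunk 4: at line 5 remove [apj,uel,ykzrc] add [rno,zmu,emw] -> 9 lines: jywt bir cntuv pcz xlnhs rno zmu emw vqqpf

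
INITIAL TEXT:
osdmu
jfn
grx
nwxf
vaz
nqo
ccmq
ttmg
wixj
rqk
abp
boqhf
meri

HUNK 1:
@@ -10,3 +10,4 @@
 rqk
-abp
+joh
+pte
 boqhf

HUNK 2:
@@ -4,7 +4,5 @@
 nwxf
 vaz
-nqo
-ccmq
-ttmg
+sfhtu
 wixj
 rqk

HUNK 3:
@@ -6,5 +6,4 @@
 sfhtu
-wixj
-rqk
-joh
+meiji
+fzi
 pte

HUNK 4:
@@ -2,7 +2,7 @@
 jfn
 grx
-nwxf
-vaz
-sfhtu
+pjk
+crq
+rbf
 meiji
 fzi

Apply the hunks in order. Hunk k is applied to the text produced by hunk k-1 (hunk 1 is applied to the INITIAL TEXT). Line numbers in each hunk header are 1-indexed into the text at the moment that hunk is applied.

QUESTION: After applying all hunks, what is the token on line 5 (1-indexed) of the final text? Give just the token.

Hunk 1: at line 10 remove [abp] add [joh,pte] -> 14 lines: osdmu jfn grx nwxf vaz nqo ccmq ttmg wixj rqk joh pte boqhf meri
Hunk 2: at line 4 remove [nqo,ccmq,ttmg] add [sfhtu] -> 12 lines: osdmu jfn grx nwxf vaz sfhtu wixj rqk joh pte boqhf meri
Hunk 3: at line 6 remove [wixj,rqk,joh] add [meiji,fzi] -> 11 lines: osdmu jfn grx nwxf vaz sfhtu meiji fzi pte boqhf meri
Hunk 4: at line 2 remove [nwxf,vaz,sfhtu] add [pjk,crq,rbf] -> 11 lines: osdmu jfn grx pjk crq rbf meiji fzi pte boqhf meri
Final line 5: crq

Answer: crq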